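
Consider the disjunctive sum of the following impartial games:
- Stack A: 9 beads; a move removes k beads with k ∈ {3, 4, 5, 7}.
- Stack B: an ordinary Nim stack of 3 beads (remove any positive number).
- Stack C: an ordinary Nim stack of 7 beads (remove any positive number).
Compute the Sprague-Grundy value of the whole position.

For stack A, compute g(0), g(1), … with moves {3, 4, 5, 7}:
g(0) = mex{} = 0
g(1) = mex{} = 0
g(2) = mex{} = 0
g(3) = mex{0} = 1
g(4) = mex{0} = 1
g(5) = mex{0} = 1
g(6) = mex{0,1} = 2
g(7) = mex{0,1} = 2
g(8) = mex{0,1} = 2
g(9) = mex{0,1,2} = 3
So g(9) = 3.
Stack B is a plain Nim stack of size 3, so its Grundy value is 3.
Stack C is a plain Nim stack of size 7, so its Grundy value is 7.
By the Sprague-Grundy theorem, the Grundy value of a sum of independent games is the XOR of the component values.
Combined value = 3 XOR 3 XOR 7 = 7.

7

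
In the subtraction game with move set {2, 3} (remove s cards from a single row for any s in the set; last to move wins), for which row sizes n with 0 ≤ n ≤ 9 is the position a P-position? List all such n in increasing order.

0, 1, 5, 6

Grundy values for subtraction set {2, 3}:
k:     0  1  2  3  4  5  6  7  8  9
g(k):  0  0  1  1  2  0  0  1  1  2
The P-positions (g = 0) in 0..9 are 0, 1, 5, 6.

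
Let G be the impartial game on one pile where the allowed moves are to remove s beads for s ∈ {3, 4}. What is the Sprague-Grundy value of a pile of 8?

0

Compute g(0), g(1), … for moves {3, 4}:
k:     0  1  2  3  4  5  6  7  8
g(k):  0  0  0  1  1  1  2  0  0
So g(8) = 0.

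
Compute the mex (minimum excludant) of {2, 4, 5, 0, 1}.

3

The values 0, 1, 2 are all present; 3 is the first non-negative integer missing from the set.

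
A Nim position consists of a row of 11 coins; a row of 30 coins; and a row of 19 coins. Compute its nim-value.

6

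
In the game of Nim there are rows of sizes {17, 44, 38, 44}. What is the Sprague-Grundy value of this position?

55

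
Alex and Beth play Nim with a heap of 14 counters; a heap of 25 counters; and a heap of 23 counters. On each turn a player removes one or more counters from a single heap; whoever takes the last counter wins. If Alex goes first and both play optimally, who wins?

Beth wins

In binary:
  01110  (14)
  11001  (25)
  10111  (23)
  -----
  00000  (0)
The nim-sum is 0, so this is a P-position: the player to move is in a losing position under optimal play; Alex is about to move from it and so loses — Beth wins.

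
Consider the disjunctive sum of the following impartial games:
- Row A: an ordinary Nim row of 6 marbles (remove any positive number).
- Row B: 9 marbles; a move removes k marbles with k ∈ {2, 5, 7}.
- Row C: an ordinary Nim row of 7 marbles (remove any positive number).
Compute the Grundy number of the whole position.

3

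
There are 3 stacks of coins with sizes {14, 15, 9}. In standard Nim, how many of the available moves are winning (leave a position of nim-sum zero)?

In binary:
  1110  (14)
  1111  (15)
  1001  (9)
  ----
  1000  (8)
The overall nim-sum is X = 8. A stack of size p has a winning move iff p XOR X < p (reduce it to p XOR X).
  14: 14 XOR 8 = 6 < 14 — winning move (to 6).
  15: 15 XOR 8 = 7 < 15 — winning move (to 7).
  9: 9 XOR 8 = 1 < 9 — winning move (to 1).
That gives 3 winning moves.

3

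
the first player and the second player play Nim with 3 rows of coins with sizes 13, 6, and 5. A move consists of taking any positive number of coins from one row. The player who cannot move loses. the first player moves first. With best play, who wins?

Compute the nim-sum pairwise:
13 ^ 6 = 11
11 ^ 5 = 14
The nim-sum is 14 ≠ 0, so this is an N-position: the player to move can win; the first player has a winning move.

the first player wins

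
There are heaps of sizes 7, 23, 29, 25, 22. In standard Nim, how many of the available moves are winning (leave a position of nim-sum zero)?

Compute the nim-sum pairwise:
7 ⊕ 23 = 16
16 ⊕ 29 = 13
13 ⊕ 25 = 20
20 ⊕ 22 = 2
The overall nim-sum is X = 2. A heap of size p has a winning move iff p XOR X < p (reduce it to p XOR X).
  7: 7 XOR 2 = 5 < 7 — winning move (to 5).
  23: 23 XOR 2 = 21 < 23 — winning move (to 21).
  29: 29 XOR 2 = 31 ≥ 29 — no move.
  25: 25 XOR 2 = 27 ≥ 25 — no move.
  22: 22 XOR 2 = 20 < 22 — winning move (to 20).
That gives 3 winning moves.

3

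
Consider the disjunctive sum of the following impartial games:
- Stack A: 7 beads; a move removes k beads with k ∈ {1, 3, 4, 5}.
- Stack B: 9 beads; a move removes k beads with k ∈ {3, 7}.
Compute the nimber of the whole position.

Build the Grundy sequence for stack A with g(k) = mex{g(k−s) : s ∈ {1, 3, 4, 5}, s ≤ k}:
k:     0  1  2  3  4  5  6  7
g(k):  0  1  0  1  2  3  2  3
So g(7) = 3.
Grundy values for stack B (subtraction set {3, 7}):
k:     0  1  2  3  4  5  6  7  8  9
g(k):  0  0  0  1  1  1  0  2  2  1
So g(9) = 1.
By the Sprague-Grundy theorem, the Grundy value of a sum of independent games is the XOR of the component values.
Combined value = 3 XOR 1 = 2.

2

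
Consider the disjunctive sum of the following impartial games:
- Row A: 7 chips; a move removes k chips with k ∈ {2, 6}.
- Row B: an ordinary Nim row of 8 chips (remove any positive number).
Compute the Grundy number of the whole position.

9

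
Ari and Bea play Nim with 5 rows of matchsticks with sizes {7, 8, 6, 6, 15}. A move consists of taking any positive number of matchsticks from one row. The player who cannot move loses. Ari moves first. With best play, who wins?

Bea wins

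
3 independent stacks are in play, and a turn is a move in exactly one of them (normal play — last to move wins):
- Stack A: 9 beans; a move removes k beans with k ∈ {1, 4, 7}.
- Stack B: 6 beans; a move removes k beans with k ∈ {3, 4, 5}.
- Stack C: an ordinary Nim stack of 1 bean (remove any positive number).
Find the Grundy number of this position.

2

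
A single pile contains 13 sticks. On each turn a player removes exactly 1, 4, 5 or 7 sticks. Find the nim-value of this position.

3

Build the Grundy sequence with g(k) = mex{g(k−s) : s ∈ {1, 4, 5, 7}, s ≤ k}:
k:     0  1  2  3  4  5  6  7  8  9 10 11 12 13
g(k):  0  1  0  1  2  3  2  3  0  1  0  1  2  3
So g(13) = 3.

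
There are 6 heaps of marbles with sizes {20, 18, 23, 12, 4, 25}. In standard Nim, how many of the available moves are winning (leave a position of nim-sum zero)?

Nim-sum: 20 ⊕ 18 ⊕ 23 ⊕ 12 ⊕ 4 ⊕ 25 = 0.
The nim-sum is already 0, so every move leaves a nonzero nim-sum — there are no winning moves.

0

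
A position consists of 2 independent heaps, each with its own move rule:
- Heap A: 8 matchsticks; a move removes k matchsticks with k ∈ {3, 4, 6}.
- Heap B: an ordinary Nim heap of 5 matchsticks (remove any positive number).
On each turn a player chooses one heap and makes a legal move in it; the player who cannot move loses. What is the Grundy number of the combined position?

Grundy values for heap A (subtraction set {3, 4, 6}):
k:     0  1  2  3  4  5  6  7  8
g(k):  0  0  0  1  1  1  2  2  2
So g(8) = 2.
Heap B is a plain Nim heap of size 5, so its Grundy value is 5.
By the Sprague-Grundy theorem, the Grundy value of a sum of independent games is the XOR of the component values.
Combined value = 2 ⊕ 5 = 7.

7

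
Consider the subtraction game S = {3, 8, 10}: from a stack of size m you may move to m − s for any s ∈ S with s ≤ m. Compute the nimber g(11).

3

Compute g(0), g(1), … for moves {3, 8, 10}:
k:     0  1  2  3  4  5  6  7  8  9 10 11
g(k):  0  0  0  1  1  1  0  0  2  1  1  3
So g(11) = 3.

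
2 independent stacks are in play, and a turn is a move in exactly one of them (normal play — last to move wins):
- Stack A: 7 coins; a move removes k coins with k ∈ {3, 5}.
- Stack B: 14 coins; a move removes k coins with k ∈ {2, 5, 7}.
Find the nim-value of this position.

Build the Grundy sequence for stack A with g(k) = mex{g(k−s) : s ∈ {3, 5}, s ≤ k}:
g(0) = mex{} = 0
g(1) = mex{} = 0
g(2) = mex{} = 0
g(3) = mex{0} = 1
g(4) = mex{0} = 1
g(5) = mex{0} = 1
g(6) = mex{0,1} = 2
g(7) = mex{0,1} = 2
So g(7) = 2.
Grundy values for stack B (subtraction set {2, 5, 7}):
g(0) = mex{} = 0
g(1) = mex{} = 0
g(2) = mex{0} = 1
g(3) = mex{0} = 1
g(4) = mex{1} = 0
g(5) = mex{0,1} = 2
g(6) = mex{0} = 1
g(7) = mex{0,1,2} = 3
g(8) = mex{0,1} = 2
g(9) = mex{0,1,3} = 2
g(10) = mex{1,2} = 0
g(11) = mex{0,1,2} = 3
g(12) = mex{0,2,3} = 1
g(13) = mex{1,2,3} = 0
g(14) = mex{1,2,3} = 0
So g(14) = 0.
The value of a disjunctive sum is the nim-sum of the parts.
Combined value = 2 ⊕ 0 = 2.

2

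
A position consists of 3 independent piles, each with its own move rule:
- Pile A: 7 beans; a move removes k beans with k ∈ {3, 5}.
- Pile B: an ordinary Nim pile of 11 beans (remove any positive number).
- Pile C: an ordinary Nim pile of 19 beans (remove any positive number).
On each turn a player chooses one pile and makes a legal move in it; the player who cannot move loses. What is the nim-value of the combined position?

Build the Grundy sequence for pile A with g(k) = mex{g(k−s) : s ∈ {3, 5}, s ≤ k}:
g(0) = mex{} = 0
g(1) = mex{} = 0
g(2) = mex{} = 0
g(3) = mex{0} = 1
g(4) = mex{0} = 1
g(5) = mex{0} = 1
g(6) = mex{0,1} = 2
g(7) = mex{0,1} = 2
So g(7) = 2.
Pile B is a plain Nim pile of size 11, so its Grundy value is 11.
Pile C is a plain Nim pile of size 19, so its Grundy value is 19.
By the Sprague-Grundy theorem, the Grundy value of a sum of independent games is the XOR of the component values.
Combined value = 2 ⊕ 11 ⊕ 19 = 26.

26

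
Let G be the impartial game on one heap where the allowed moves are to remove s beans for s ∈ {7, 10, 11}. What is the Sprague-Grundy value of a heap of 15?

2

Grundy values for subtraction set {7, 10, 11}:
k:     0  1  2  3  4  5  6  7  8  9 10 11 12 13 14 15
g(k):  0  0  0  0  0  0  0  1  1  1  1  1  1  1  2  2
So g(15) = 2.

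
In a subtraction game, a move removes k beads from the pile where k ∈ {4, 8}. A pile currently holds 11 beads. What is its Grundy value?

Compute g(0), g(1), … for moves {4, 8}:
k:     0  1  2  3  4  5  6  7  8  9 10 11
g(k):  0  0  0  0  1  1  1  1  2  2  2  2
So g(11) = 2.

2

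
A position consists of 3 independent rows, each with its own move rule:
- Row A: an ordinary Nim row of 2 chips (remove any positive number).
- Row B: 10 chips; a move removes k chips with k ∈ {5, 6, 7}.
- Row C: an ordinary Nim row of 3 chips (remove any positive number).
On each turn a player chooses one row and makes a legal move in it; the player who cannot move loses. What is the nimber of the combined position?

Row A is a plain Nim row of size 2, so its Grundy value is 2.
For row B, compute g(0), g(1), … with moves {5, 6, 7}:
k:     0  1  2  3  4  5  6  7  8  9 10
g(k):  0  0  0  0  0  1  1  1  1  1  2
So g(10) = 2.
Row C is a plain Nim row of size 3, so its Grundy value is 3.
By the Sprague-Grundy theorem, the Grundy value of a sum of independent games is the XOR of the component values.
Combined value = 2 ⊕ 2 ⊕ 3 = 3.

3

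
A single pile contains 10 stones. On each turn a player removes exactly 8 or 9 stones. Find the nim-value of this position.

1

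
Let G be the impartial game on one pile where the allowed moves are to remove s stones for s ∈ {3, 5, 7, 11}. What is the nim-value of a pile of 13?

1

Compute g(0), g(1), … for moves {3, 5, 7, 11}:
k:     0  1  2  3  4  5  6  7  8  9 10 11 12 13
g(k):  0  0  0  1  1  1  2  2  2  3  0  3  4  1
So g(13) = 1.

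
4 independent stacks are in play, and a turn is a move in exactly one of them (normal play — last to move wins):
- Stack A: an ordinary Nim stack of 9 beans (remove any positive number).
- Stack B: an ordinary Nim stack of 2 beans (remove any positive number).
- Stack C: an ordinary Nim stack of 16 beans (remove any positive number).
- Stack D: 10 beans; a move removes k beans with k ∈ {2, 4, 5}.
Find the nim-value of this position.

Stack A is a plain Nim stack of size 9, so its Grundy value is 9.
Stack B is a plain Nim stack of size 2, so its Grundy value is 2.
Stack C is a plain Nim stack of size 16, so its Grundy value is 16.
Grundy values for stack D (subtraction set {2, 4, 5}):
g(0) = mex{} = 0
g(1) = mex{} = 0
g(2) = mex{0} = 1
g(3) = mex{0} = 1
g(4) = mex{0,1} = 2
g(5) = mex{0,1} = 2
g(6) = mex{0,1,2} = 3
g(7) = mex{1,2} = 0
g(8) = mex{1,2,3} = 0
g(9) = mex{0,2} = 1
g(10) = mex{0,2,3} = 1
So g(10) = 1.
The value of a disjunctive sum is the nim-sum of the parts.
Combined value = 9 ⊕ 2 ⊕ 16 ⊕ 1 = 26.

26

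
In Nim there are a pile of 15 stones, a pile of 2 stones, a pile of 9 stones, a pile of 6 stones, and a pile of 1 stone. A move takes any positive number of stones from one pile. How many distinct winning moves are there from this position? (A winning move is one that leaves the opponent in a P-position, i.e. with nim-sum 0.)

3

Compute the nim-sum pairwise:
15 ⊕ 2 = 13
13 ⊕ 9 = 4
4 ⊕ 6 = 2
2 ⊕ 1 = 3
The overall nim-sum is X = 3. A pile of size p has a winning move iff p XOR X < p (reduce it to p XOR X).
  15: 15 XOR 3 = 12 < 15 — winning move (to 12).
  2: 2 XOR 3 = 1 < 2 — winning move (to 1).
  9: 9 XOR 3 = 10 ≥ 9 — no move.
  6: 6 XOR 3 = 5 < 6 — winning move (to 5).
  1: 1 XOR 3 = 2 ≥ 1 — no move.
That gives 3 winning moves.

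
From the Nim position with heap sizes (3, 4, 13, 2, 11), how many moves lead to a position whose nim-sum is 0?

3

Compute the nim-sum pairwise:
3 ⊕ 4 = 7
7 ⊕ 13 = 10
10 ⊕ 2 = 8
8 ⊕ 11 = 3
The overall nim-sum is X = 3. A heap of size p has a winning move iff p XOR X < p (reduce it to p XOR X).
  3: 3 XOR 3 = 0 < 3 — winning move (to 0).
  4: 4 XOR 3 = 7 ≥ 4 — no move.
  13: 13 XOR 3 = 14 ≥ 13 — no move.
  2: 2 XOR 3 = 1 < 2 — winning move (to 1).
  11: 11 XOR 3 = 8 < 11 — winning move (to 8).
That gives 3 winning moves.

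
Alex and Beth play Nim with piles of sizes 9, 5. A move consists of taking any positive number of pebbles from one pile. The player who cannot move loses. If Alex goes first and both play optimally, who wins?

Nim-sum: 9 XOR 5 = 12.
The nim-sum is 12 ≠ 0, so this is an N-position: the player to move can win; Alex has a winning move.

Alex wins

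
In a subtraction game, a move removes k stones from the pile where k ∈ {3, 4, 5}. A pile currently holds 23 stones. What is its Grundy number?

Grundy values for subtraction set {3, 4, 5}:
k:     0  1  2  3  4  5  6  7  8  9 10 11 12 13 14 15 16 17 18 19 20 21 22 23
g(k):  0  0  0  1  1  1  2  2  0  0  0  1  1  1  2  2  0  0  0  1  1  1  2  2
So g(23) = 2.

2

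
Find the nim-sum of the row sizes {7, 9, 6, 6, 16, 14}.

Write each in binary and XOR column by column:
  00111  (7)
  01001  (9)
  00110  (6)
  00110  (6)
  10000  (16)
  01110  (14)
  -----
  10000  (16)

16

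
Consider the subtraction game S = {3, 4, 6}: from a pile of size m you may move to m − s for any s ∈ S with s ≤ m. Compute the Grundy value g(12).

1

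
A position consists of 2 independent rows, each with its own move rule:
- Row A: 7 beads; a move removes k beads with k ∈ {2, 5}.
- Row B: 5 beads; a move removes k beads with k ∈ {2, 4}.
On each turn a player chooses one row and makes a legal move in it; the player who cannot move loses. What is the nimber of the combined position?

2

Build the Grundy sequence for row A with g(k) = mex{g(k−s) : s ∈ {2, 5}, s ≤ k}:
k:     0  1  2  3  4  5  6  7
g(k):  0  0  1  1  0  2  1  0
So g(7) = 0.
Build the Grundy sequence for row B with g(k) = mex{g(k−s) : s ∈ {2, 4}, s ≤ k}:
k:     0  1  2  3  4  5
g(k):  0  0  1  1  2  2
So g(5) = 2.
The value of a disjunctive sum is the nim-sum of the parts.
Combined value = 0 ⊕ 2 = 2.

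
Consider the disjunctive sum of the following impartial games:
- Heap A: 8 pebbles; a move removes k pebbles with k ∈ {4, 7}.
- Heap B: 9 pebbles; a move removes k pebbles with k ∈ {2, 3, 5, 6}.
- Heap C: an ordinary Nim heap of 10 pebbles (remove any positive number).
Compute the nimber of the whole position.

8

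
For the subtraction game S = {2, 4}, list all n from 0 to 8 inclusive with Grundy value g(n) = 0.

Build the Grundy sequence with g(k) = mex{g(k−s) : s ∈ {2, 4}, s ≤ k}:
g(0) = mex{} = 0
g(1) = mex{} = 0
g(2) = mex{0} = 1
g(3) = mex{0} = 1
g(4) = mex{0,1} = 2
g(5) = mex{0,1} = 2
g(6) = mex{1,2} = 0
g(7) = mex{1,2} = 0
g(8) = mex{0,2} = 1
The P-positions (g = 0) in 0..8 are 0, 1, 6, 7.

0, 1, 6, 7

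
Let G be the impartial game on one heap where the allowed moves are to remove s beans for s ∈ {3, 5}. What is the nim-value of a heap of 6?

2

Build the Grundy sequence with g(k) = mex{g(k−s) : s ∈ {3, 5}, s ≤ k}:
g(0) = mex{} = 0
g(1) = mex{} = 0
g(2) = mex{} = 0
g(3) = mex{0} = 1
g(4) = mex{0} = 1
g(5) = mex{0} = 1
g(6) = mex{0,1} = 2
So g(6) = 2.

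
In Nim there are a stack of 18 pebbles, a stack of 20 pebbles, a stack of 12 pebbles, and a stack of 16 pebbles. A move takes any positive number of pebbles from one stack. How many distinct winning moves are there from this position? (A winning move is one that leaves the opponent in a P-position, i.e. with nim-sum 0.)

3

Write each in binary and XOR column by column:
  10010  (18)
  10100  (20)
  01100  (12)
  10000  (16)
  -----
  11010  (26)
The overall nim-sum is X = 26. A stack of size p has a winning move iff p XOR X < p (reduce it to p XOR X).
  18: 18 XOR 26 = 8 < 18 — winning move (to 8).
  20: 20 XOR 26 = 14 < 20 — winning move (to 14).
  12: 12 XOR 26 = 22 ≥ 12 — no move.
  16: 16 XOR 26 = 10 < 16 — winning move (to 10).
That gives 3 winning moves.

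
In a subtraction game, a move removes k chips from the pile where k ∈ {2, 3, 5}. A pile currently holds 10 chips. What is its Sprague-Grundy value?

1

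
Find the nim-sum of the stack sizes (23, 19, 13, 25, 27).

Compute the nim-sum pairwise:
23 ⊕ 19 = 4
4 ⊕ 13 = 9
9 ⊕ 25 = 16
16 ⊕ 27 = 11

11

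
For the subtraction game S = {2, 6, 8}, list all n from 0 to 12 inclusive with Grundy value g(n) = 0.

Compute g(0), g(1), … for moves {2, 6, 8}:
k:     0  1  2  3  4  5  6  7  8  9 10 11 12
g(k):  0  0  1  1  0  0  1  1  2  2  3  3  2
The P-positions (g = 0) in 0..12 are 0, 1, 4, 5.

0, 1, 4, 5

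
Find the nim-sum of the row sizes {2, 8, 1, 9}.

Write each in binary and XOR column by column:
  0010  (2)
  1000  (8)
  0001  (1)
  1001  (9)
  ----
  0010  (2)

2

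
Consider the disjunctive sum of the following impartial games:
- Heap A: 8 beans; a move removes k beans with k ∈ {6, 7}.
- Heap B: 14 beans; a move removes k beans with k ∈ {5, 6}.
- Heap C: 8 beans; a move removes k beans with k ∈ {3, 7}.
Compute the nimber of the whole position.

Build the Grundy sequence for heap A with g(k) = mex{g(k−s) : s ∈ {6, 7}, s ≤ k}:
k:     0  1  2  3  4  5  6  7  8
g(k):  0  0  0  0  0  0  1  1  1
So g(8) = 1.
Grundy values for heap B (subtraction set {5, 6}):
g(0) = mex{} = 0
g(1) = mex{} = 0
g(2) = mex{} = 0
g(3) = mex{} = 0
g(4) = mex{} = 0
g(5) = mex{0} = 1
g(6) = mex{0} = 1
g(7) = mex{0} = 1
g(8) = mex{0} = 1
g(9) = mex{0} = 1
g(10) = mex{0,1} = 2
g(11) = mex{1} = 0
g(12) = mex{1} = 0
g(13) = mex{1} = 0
g(14) = mex{1} = 0
So g(14) = 0.
Grundy values for heap C (subtraction set {3, 7}):
g(0) = mex{} = 0
g(1) = mex{} = 0
g(2) = mex{} = 0
g(3) = mex{0} = 1
g(4) = mex{0} = 1
g(5) = mex{0} = 1
g(6) = mex{1} = 0
g(7) = mex{0,1} = 2
g(8) = mex{0,1} = 2
So g(8) = 2.
The value of a disjunctive sum is the nim-sum of the parts.
Combined value = 1 ⊕ 0 ⊕ 2 = 3.

3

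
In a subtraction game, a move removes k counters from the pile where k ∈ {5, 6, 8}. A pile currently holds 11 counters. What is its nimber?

2

Grundy values for subtraction set {5, 6, 8}:
g(0) = mex{} = 0
g(1) = mex{} = 0
g(2) = mex{} = 0
g(3) = mex{} = 0
g(4) = mex{} = 0
g(5) = mex{0} = 1
g(6) = mex{0} = 1
g(7) = mex{0} = 1
g(8) = mex{0} = 1
g(9) = mex{0} = 1
g(10) = mex{0,1} = 2
g(11) = mex{0,1} = 2
So g(11) = 2.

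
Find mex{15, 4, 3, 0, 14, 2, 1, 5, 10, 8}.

6

The values 0, 1, 2, 3, 4, 5 are all present; 6 is the first non-negative integer missing from the set.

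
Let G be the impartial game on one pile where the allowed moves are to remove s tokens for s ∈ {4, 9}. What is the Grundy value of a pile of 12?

Compute g(0), g(1), … for moves {4, 9}:
g(0) = mex{} = 0
g(1) = mex{} = 0
g(2) = mex{} = 0
g(3) = mex{} = 0
g(4) = mex{0} = 1
g(5) = mex{0} = 1
g(6) = mex{0} = 1
g(7) = mex{0} = 1
g(8) = mex{1} = 0
g(9) = mex{0,1} = 2
g(10) = mex{0,1} = 2
g(11) = mex{0,1} = 2
g(12) = mex{0} = 1
So g(12) = 1.

1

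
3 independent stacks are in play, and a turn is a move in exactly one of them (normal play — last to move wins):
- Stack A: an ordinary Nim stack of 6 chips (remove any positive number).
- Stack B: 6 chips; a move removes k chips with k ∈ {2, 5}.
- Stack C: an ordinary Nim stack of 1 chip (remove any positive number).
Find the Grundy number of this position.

Stack A is a plain Nim stack of size 6, so its Grundy value is 6.
For stack B, compute g(0), g(1), … with moves {2, 5}:
k:     0  1  2  3  4  5  6
g(k):  0  0  1  1  0  2  1
So g(6) = 1.
Stack C is a plain Nim stack of size 1, so its Grundy value is 1.
The value of a disjunctive sum is the nim-sum of the parts.
Combined value = 6 ⊕ 1 ⊕ 1 = 6.

6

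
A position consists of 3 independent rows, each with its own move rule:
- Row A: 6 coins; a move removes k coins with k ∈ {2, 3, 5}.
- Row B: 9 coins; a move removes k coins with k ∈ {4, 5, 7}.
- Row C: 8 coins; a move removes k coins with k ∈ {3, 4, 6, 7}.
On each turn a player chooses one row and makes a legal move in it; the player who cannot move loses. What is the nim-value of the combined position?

3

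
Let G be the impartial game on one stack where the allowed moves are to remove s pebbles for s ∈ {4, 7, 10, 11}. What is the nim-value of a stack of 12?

Compute g(0), g(1), … for moves {4, 7, 10, 11}:
k:     0  1  2  3  4  5  6  7  8  9 10 11 12
g(k):  0  0  0  0  1  1  1  1  2  2  2  2  3
So g(12) = 3.

3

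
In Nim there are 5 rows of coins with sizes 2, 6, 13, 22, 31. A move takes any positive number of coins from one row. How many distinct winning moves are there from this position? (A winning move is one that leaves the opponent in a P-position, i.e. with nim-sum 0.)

0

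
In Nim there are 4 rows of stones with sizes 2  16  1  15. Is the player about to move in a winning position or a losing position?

In binary:
  00010  (2)
  10000  (16)
  00001  (1)
  01111  (15)
  -----
  11100  (28)
The nim-sum is 28 ≠ 0, so this is an N-position: the player to move can win.

Winning position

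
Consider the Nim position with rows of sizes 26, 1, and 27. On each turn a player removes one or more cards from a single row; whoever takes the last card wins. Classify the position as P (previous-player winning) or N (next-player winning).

P-position

Compute the nim-sum pairwise:
26 XOR 1 = 27
27 XOR 27 = 0
The nim-sum is 0, so this is a P-position: the player to move is in a losing position under optimal play.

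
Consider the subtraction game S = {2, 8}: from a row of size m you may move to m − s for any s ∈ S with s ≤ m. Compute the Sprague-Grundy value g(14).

0

Compute g(0), g(1), … for moves {2, 8}:
k:     0  1  2  3  4  5  6  7  8  9 10 11 12 13 14
g(k):  0  0  1  1  0  0  1  1  2  2  0  0  1  1  0
So g(14) = 0.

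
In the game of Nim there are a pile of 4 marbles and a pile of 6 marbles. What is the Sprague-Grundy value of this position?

2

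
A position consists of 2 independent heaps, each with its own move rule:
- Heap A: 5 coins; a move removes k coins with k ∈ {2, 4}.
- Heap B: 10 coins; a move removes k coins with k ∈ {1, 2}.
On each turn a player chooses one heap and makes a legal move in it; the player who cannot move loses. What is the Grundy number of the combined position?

Build the Grundy sequence for heap A with g(k) = mex{g(k−s) : s ∈ {2, 4}, s ≤ k}:
k:     0  1  2  3  4  5
g(k):  0  0  1  1  2  2
So g(5) = 2.
Grundy values for heap B (subtraction set {1, 2}):
k:     0  1  2  3  4  5  6  7  8  9 10
g(k):  0  1  2  0  1  2  0  1  2  0  1
So g(10) = 1.
The value of a disjunctive sum is the nim-sum of the parts.
Combined value = 2 XOR 1 = 3.

3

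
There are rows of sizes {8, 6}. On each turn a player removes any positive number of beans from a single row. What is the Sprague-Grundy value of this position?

14

Write each in binary and XOR column by column:
  1000  (8)
  0110  (6)
  ----
  1110  (14)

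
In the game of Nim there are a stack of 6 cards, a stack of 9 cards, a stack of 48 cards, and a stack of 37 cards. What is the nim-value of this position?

26

Compute the nim-sum pairwise:
6 ^ 9 = 15
15 ^ 48 = 63
63 ^ 37 = 26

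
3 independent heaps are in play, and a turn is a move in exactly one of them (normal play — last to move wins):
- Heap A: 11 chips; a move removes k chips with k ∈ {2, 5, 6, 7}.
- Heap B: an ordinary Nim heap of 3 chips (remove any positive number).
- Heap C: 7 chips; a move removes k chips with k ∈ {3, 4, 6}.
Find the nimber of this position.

For heap A, compute g(0), g(1), … with moves {2, 5, 6, 7}:
k:     0  1  2  3  4  5  6  7  8  9 10 11
g(k):  0  0  1  1  0  2  1  3  2  2  3  3
So g(11) = 3.
Heap B is a plain Nim heap of size 3, so its Grundy value is 3.
For heap C, compute g(0), g(1), … with moves {3, 4, 6}:
g(0) = mex{} = 0
g(1) = mex{} = 0
g(2) = mex{} = 0
g(3) = mex{0} = 1
g(4) = mex{0} = 1
g(5) = mex{0} = 1
g(6) = mex{0,1} = 2
g(7) = mex{0,1} = 2
So g(7) = 2.
The value of a disjunctive sum is the nim-sum of the parts.
Combined value = 3 XOR 3 XOR 2 = 2.

2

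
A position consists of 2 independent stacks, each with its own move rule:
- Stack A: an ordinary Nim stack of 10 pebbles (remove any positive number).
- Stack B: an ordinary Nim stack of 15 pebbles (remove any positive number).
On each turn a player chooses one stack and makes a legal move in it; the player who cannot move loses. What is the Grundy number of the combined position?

Stack A is a plain Nim stack of size 10, so its Grundy value is 10.
Stack B is a plain Nim stack of size 15, so its Grundy value is 15.
By the Sprague-Grundy theorem, the Grundy value of a sum of independent games is the XOR of the component values.
Combined value = 10 ⊕ 15 = 5.

5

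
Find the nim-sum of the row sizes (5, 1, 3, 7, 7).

7

Compute the nim-sum pairwise:
5 ^ 1 = 4
4 ^ 3 = 7
7 ^ 7 = 0
0 ^ 7 = 7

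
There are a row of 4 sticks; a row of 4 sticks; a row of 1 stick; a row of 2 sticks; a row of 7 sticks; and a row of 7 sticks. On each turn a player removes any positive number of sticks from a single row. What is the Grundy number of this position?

Nim-sum: 4 ⊕ 4 ⊕ 1 ⊕ 2 ⊕ 7 ⊕ 7 = 3.

3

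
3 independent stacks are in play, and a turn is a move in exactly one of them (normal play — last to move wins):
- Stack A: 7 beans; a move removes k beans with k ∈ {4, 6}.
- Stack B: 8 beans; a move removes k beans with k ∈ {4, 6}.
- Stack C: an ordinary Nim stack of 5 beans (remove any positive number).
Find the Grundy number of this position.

For stack A, compute g(0), g(1), … with moves {4, 6}:
g(0) = mex{} = 0
g(1) = mex{} = 0
g(2) = mex{} = 0
g(3) = mex{} = 0
g(4) = mex{0} = 1
g(5) = mex{0} = 1
g(6) = mex{0} = 1
g(7) = mex{0} = 1
So g(7) = 1.
For stack B, compute g(0), g(1), … with moves {4, 6}:
g(0) = mex{} = 0
g(1) = mex{} = 0
g(2) = mex{} = 0
g(3) = mex{} = 0
g(4) = mex{0} = 1
g(5) = mex{0} = 1
g(6) = mex{0} = 1
g(7) = mex{0} = 1
g(8) = mex{0,1} = 2
So g(8) = 2.
Stack C is a plain Nim stack of size 5, so its Grundy value is 5.
By the Sprague-Grundy theorem, the Grundy value of a sum of independent games is the XOR of the component values.
Combined value = 1 ⊕ 2 ⊕ 5 = 6.

6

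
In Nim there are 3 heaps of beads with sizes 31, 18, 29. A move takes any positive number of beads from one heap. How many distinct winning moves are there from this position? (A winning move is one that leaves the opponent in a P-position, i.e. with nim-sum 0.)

Nim-sum: 31 XOR 18 XOR 29 = 16.
The overall nim-sum is X = 16. A heap of size p has a winning move iff p XOR X < p (reduce it to p XOR X).
  31: 31 XOR 16 = 15 < 31 — winning move (to 15).
  18: 18 XOR 16 = 2 < 18 — winning move (to 2).
  29: 29 XOR 16 = 13 < 29 — winning move (to 13).
That gives 3 winning moves.

3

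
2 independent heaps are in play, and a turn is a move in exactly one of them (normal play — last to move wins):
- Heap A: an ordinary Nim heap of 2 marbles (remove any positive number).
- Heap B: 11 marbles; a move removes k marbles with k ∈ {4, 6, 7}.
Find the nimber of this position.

Heap A is a plain Nim heap of size 2, so its Grundy value is 2.
Grundy values for heap B (subtraction set {4, 6, 7}):
k:     0  1  2  3  4  5  6  7  8  9 10 11
g(k):  0  0  0  0  1  1  1  1  2  2  2  0
So g(11) = 0.
The value of a disjunctive sum is the nim-sum of the parts.
Combined value = 2 XOR 0 = 2.

2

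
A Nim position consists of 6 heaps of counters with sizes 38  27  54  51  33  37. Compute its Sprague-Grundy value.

60

Nim-sum: 38 XOR 27 XOR 54 XOR 51 XOR 33 XOR 37 = 60.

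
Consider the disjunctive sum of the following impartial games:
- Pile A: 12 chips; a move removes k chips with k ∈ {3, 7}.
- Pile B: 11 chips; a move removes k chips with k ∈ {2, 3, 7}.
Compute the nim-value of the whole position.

0

For pile A, compute g(0), g(1), … with moves {3, 7}:
g(0) = mex{} = 0
g(1) = mex{} = 0
g(2) = mex{} = 0
g(3) = mex{0} = 1
g(4) = mex{0} = 1
g(5) = mex{0} = 1
g(6) = mex{1} = 0
g(7) = mex{0,1} = 2
g(8) = mex{0,1} = 2
g(9) = mex{0} = 1
g(10) = mex{1,2} = 0
g(11) = mex{1,2} = 0
g(12) = mex{1} = 0
So g(12) = 0.
Build the Grundy sequence for pile B with g(k) = mex{g(k−s) : s ∈ {2, 3, 7}, s ≤ k}:
g(0) = mex{} = 0
g(1) = mex{} = 0
g(2) = mex{0} = 1
g(3) = mex{0} = 1
g(4) = mex{0,1} = 2
g(5) = mex{1} = 0
g(6) = mex{1,2} = 0
g(7) = mex{0,2} = 1
g(8) = mex{0} = 1
g(9) = mex{0,1} = 2
g(10) = mex{1} = 0
g(11) = mex{1,2} = 0
So g(11) = 0.
By the Sprague-Grundy theorem, the Grundy value of a sum of independent games is the XOR of the component values.
Combined value = 0 ⊕ 0 = 0.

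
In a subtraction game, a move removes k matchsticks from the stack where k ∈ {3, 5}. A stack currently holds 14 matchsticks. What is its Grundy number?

2

Compute g(0), g(1), … for moves {3, 5}:
g(0) = mex{} = 0
g(1) = mex{} = 0
g(2) = mex{} = 0
g(3) = mex{0} = 1
g(4) = mex{0} = 1
g(5) = mex{0} = 1
g(6) = mex{0,1} = 2
g(7) = mex{0,1} = 2
g(8) = mex{1} = 0
g(9) = mex{1,2} = 0
g(10) = mex{1,2} = 0
g(11) = mex{0,2} = 1
g(12) = mex{0,2} = 1
g(13) = mex{0} = 1
g(14) = mex{0,1} = 2
So g(14) = 2.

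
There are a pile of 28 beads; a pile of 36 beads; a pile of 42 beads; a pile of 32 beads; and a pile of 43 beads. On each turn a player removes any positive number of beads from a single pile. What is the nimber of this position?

25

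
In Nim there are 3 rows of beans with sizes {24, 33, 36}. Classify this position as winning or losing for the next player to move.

Winning position

Bitwise XOR of the heap sizes:
  011000  (24)
  100001  (33)
  100100  (36)
  ------
  011101  (29)
The nim-sum is 29 ≠ 0, so this is an N-position: the player to move can win.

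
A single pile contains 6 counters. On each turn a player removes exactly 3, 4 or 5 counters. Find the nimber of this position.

2

Compute g(0), g(1), … for moves {3, 4, 5}:
g(0) = mex{} = 0
g(1) = mex{} = 0
g(2) = mex{} = 0
g(3) = mex{0} = 1
g(4) = mex{0} = 1
g(5) = mex{0} = 1
g(6) = mex{0,1} = 2
So g(6) = 2.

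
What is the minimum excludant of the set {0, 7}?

1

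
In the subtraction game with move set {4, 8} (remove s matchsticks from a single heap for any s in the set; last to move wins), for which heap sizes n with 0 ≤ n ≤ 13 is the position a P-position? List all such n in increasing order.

0, 1, 2, 3, 12, 13

Build the Grundy sequence with g(k) = mex{g(k−s) : s ∈ {4, 8}, s ≤ k}:
g(0) = mex{} = 0
g(1) = mex{} = 0
g(2) = mex{} = 0
g(3) = mex{} = 0
g(4) = mex{0} = 1
g(5) = mex{0} = 1
g(6) = mex{0} = 1
g(7) = mex{0} = 1
g(8) = mex{0,1} = 2
g(9) = mex{0,1} = 2
g(10) = mex{0,1} = 2
g(11) = mex{0,1} = 2
g(12) = mex{1,2} = 0
g(13) = mex{1,2} = 0
The P-positions (g = 0) in 0..13 are 0, 1, 2, 3, 12, 13.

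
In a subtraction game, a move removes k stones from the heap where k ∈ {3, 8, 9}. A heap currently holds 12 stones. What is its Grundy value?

Compute g(0), g(1), … for moves {3, 8, 9}:
g(0) = mex{} = 0
g(1) = mex{} = 0
g(2) = mex{} = 0
g(3) = mex{0} = 1
g(4) = mex{0} = 1
g(5) = mex{0} = 1
g(6) = mex{1} = 0
g(7) = mex{1} = 0
g(8) = mex{0,1} = 2
g(9) = mex{0} = 1
g(10) = mex{0} = 1
g(11) = mex{0,1,2} = 3
g(12) = mex{1} = 0
So g(12) = 0.

0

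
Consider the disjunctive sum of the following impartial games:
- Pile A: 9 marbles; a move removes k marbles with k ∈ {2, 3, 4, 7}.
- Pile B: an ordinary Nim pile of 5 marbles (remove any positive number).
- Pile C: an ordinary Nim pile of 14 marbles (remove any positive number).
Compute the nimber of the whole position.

15

For pile A, compute g(0), g(1), … with moves {2, 3, 4, 7}:
k:     0  1  2  3  4  5  6  7  8  9
g(k):  0  0  1  1  2  2  0  3  1  4
So g(9) = 4.
Pile B is a plain Nim pile of size 5, so its Grundy value is 5.
Pile C is a plain Nim pile of size 14, so its Grundy value is 14.
By the Sprague-Grundy theorem, the Grundy value of a sum of independent games is the XOR of the component values.
Combined value = 4 XOR 5 XOR 14 = 15.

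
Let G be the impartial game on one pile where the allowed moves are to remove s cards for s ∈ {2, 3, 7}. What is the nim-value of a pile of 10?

0

Compute g(0), g(1), … for moves {2, 3, 7}:
k:     0  1  2  3  4  5  6  7  8  9 10
g(k):  0  0  1  1  2  0  0  1  1  2  0
So g(10) = 0.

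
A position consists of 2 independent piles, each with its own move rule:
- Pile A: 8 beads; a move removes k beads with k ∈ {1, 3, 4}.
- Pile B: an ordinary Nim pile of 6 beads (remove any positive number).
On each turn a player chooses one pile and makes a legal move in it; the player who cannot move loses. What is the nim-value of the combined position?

7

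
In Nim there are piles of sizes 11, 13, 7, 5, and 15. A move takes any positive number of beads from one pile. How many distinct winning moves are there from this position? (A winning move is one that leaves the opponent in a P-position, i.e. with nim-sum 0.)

Compute the nim-sum pairwise:
11 ^ 13 = 6
6 ^ 7 = 1
1 ^ 5 = 4
4 ^ 15 = 11
The overall nim-sum is X = 11. A pile of size p has a winning move iff p XOR X < p (reduce it to p XOR X).
  11: 11 XOR 11 = 0 < 11 — winning move (to 0).
  13: 13 XOR 11 = 6 < 13 — winning move (to 6).
  7: 7 XOR 11 = 12 ≥ 7 — no move.
  5: 5 XOR 11 = 14 ≥ 5 — no move.
  15: 15 XOR 11 = 4 < 15 — winning move (to 4).
That gives 3 winning moves.

3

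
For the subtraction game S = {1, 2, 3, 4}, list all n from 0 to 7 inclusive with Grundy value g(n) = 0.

0, 5

Build the Grundy sequence with g(k) = mex{g(k−s) : s ∈ {1, 2, 3, 4}, s ≤ k}:
k:     0  1  2  3  4  5  6  7
g(k):  0  1  2  3  4  0  1  2
The P-positions (g = 0) in 0..7 are 0, 5.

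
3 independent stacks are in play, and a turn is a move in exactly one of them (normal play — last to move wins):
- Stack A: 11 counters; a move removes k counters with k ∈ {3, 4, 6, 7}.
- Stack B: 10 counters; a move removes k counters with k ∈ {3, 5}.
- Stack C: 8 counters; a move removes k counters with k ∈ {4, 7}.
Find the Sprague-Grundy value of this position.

2

For stack A, compute g(0), g(1), … with moves {3, 4, 6, 7}:
k:     0  1  2  3  4  5  6  7  8  9 10 11
g(k):  0  0  0  1  1  1  2  2  2  3  0  0
So g(11) = 0.
Build the Grundy sequence for stack B with g(k) = mex{g(k−s) : s ∈ {3, 5}, s ≤ k}:
g(0) = mex{} = 0
g(1) = mex{} = 0
g(2) = mex{} = 0
g(3) = mex{0} = 1
g(4) = mex{0} = 1
g(5) = mex{0} = 1
g(6) = mex{0,1} = 2
g(7) = mex{0,1} = 2
g(8) = mex{1} = 0
g(9) = mex{1,2} = 0
g(10) = mex{1,2} = 0
So g(10) = 0.
Grundy values for stack C (subtraction set {4, 7}):
g(0) = mex{} = 0
g(1) = mex{} = 0
g(2) = mex{} = 0
g(3) = mex{} = 0
g(4) = mex{0} = 1
g(5) = mex{0} = 1
g(6) = mex{0} = 1
g(7) = mex{0} = 1
g(8) = mex{0,1} = 2
So g(8) = 2.
By the Sprague-Grundy theorem, the Grundy value of a sum of independent games is the XOR of the component values.
Combined value = 0 ⊕ 0 ⊕ 2 = 2.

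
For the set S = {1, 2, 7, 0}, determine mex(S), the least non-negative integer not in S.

The values 0, 1, 2 are all present; 3 is the first non-negative integer missing from the set.

3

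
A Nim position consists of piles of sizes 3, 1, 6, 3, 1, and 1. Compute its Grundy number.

Nim-sum: 3 ⊕ 1 ⊕ 6 ⊕ 3 ⊕ 1 ⊕ 1 = 7.

7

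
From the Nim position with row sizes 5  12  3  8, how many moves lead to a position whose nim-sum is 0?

1

Write each in binary and XOR column by column:
  0101  (5)
  1100  (12)
  0011  (3)
  1000  (8)
  ----
  0010  (2)
The overall nim-sum is X = 2. A row of size p has a winning move iff p XOR X < p (reduce it to p XOR X).
  5: 5 XOR 2 = 7 ≥ 5 — no move.
  12: 12 XOR 2 = 14 ≥ 12 — no move.
  3: 3 XOR 2 = 1 < 3 — winning move (to 1).
  8: 8 XOR 2 = 10 ≥ 8 — no move.
That gives 1 winning move.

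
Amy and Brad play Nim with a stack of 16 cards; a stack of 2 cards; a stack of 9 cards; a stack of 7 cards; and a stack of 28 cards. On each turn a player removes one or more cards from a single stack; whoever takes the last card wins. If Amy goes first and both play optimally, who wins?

Compute the nim-sum pairwise:
16 ^ 2 = 18
18 ^ 9 = 27
27 ^ 7 = 28
28 ^ 28 = 0
The nim-sum is 0, so this is a P-position: the player to move is in a losing position under optimal play; Amy is about to move from it and so loses — Brad wins.

Brad wins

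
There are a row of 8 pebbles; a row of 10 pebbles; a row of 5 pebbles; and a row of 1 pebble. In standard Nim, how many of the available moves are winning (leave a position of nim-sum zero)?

Nim-sum: 8 ^ 10 ^ 5 ^ 1 = 6.
The overall nim-sum is X = 6. A row of size p has a winning move iff p XOR X < p (reduce it to p XOR X).
  8: 8 XOR 6 = 14 ≥ 8 — no move.
  10: 10 XOR 6 = 12 ≥ 10 — no move.
  5: 5 XOR 6 = 3 < 5 — winning move (to 3).
  1: 1 XOR 6 = 7 ≥ 1 — no move.
That gives 1 winning move.

1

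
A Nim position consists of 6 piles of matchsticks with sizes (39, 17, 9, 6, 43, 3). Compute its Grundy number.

17

Nim-sum: 39 XOR 17 XOR 9 XOR 6 XOR 43 XOR 3 = 17.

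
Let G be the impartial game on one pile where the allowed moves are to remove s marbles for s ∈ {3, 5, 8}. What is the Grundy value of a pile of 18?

Grundy values for subtraction set {3, 5, 8}:
k:     0  1  2  3  4  5  6  7  8  9 10 11 12 13 14 15 16 17 18
g(k):  0  0  0  1  1  1  2  2  2  3  3  0  0  0  1  1  1  2  2
So g(18) = 2.

2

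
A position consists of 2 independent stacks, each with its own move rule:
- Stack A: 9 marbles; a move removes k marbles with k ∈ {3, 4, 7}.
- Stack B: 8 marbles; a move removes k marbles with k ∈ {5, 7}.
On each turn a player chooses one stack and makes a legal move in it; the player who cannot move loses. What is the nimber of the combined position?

2

Grundy values for stack A (subtraction set {3, 4, 7}):
g(0) = mex{} = 0
g(1) = mex{} = 0
g(2) = mex{} = 0
g(3) = mex{0} = 1
g(4) = mex{0} = 1
g(5) = mex{0} = 1
g(6) = mex{0,1} = 2
g(7) = mex{0,1} = 2
g(8) = mex{0,1} = 2
g(9) = mex{0,1,2} = 3
So g(9) = 3.
Grundy values for stack B (subtraction set {5, 7}):
g(0) = mex{} = 0
g(1) = mex{} = 0
g(2) = mex{} = 0
g(3) = mex{} = 0
g(4) = mex{} = 0
g(5) = mex{0} = 1
g(6) = mex{0} = 1
g(7) = mex{0} = 1
g(8) = mex{0} = 1
So g(8) = 1.
By the Sprague-Grundy theorem, the Grundy value of a sum of independent games is the XOR of the component values.
Combined value = 3 XOR 1 = 2.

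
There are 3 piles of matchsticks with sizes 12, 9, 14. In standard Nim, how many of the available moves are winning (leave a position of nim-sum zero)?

Nim-sum: 12 ^ 9 ^ 14 = 11.
The overall nim-sum is X = 11. A pile of size p has a winning move iff p XOR X < p (reduce it to p XOR X).
  12: 12 XOR 11 = 7 < 12 — winning move (to 7).
  9: 9 XOR 11 = 2 < 9 — winning move (to 2).
  14: 14 XOR 11 = 5 < 14 — winning move (to 5).
That gives 3 winning moves.

3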